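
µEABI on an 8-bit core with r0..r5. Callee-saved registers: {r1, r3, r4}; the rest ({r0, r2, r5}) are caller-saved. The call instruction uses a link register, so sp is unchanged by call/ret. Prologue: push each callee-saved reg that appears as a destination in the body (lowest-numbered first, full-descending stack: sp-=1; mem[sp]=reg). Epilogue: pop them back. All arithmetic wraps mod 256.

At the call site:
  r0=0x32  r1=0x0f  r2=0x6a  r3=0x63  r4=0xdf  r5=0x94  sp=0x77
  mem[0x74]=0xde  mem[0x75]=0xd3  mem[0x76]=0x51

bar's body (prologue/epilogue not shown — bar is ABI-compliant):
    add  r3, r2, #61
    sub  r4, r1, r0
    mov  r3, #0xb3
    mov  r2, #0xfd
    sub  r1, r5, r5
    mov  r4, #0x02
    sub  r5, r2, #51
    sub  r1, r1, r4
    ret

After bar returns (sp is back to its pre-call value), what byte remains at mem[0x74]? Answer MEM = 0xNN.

prologue: push r1 -> mem[0x76]=0x0f, sp=0x76
prologue: push r3 -> mem[0x75]=0x63, sp=0x75
prologue: push r4 -> mem[0x74]=0xdf, sp=0x74
body[0] add  r3, r2, #61 -> r3=0xa7
body[1] sub  r4, r1, r0 -> r4=0xdd
body[2] mov  r3, #0xb3 -> r3=0xb3
body[3] mov  r2, #0xfd -> r2=0xfd
body[4] sub  r1, r5, r5 -> r1=0x00
body[5] mov  r4, #0x02 -> r4=0x02
body[6] sub  r5, r2, #51 -> r5=0xca
body[7] sub  r1, r1, r4 -> r1=0xfe
epilogue: pop r4=0xdf, sp=0x75
epilogue: pop r3=0x63, sp=0x76
epilogue: pop r1=0x0f, sp=0x77
prologue pushed ['r1', 'r3', 'r4'] at ['0x76', '0x75', '0x74']

MEM = 0xdf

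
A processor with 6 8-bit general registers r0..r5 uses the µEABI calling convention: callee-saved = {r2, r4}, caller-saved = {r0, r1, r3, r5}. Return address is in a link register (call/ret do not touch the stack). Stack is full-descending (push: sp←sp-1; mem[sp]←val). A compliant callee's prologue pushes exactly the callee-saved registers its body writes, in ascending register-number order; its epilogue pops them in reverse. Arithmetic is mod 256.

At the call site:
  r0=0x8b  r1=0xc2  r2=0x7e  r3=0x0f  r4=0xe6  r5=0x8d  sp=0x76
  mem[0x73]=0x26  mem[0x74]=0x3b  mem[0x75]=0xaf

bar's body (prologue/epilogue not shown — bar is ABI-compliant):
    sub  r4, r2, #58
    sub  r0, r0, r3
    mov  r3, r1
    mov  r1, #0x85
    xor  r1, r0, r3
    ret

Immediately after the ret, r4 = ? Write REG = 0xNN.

prologue: push r4 -> mem[0x75]=0xe6, sp=0x75
body[0] sub  r4, r2, #58 -> r4=0x44
body[1] sub  r0, r0, r3 -> r0=0x7c
body[2] mov  r3, r1 -> r3=0xc2
body[3] mov  r1, #0x85 -> r1=0x85
body[4] xor  r1, r0, r3 -> r1=0xbe
epilogue: pop r4=0xe6, sp=0x76
r4 is callee-saved -> restored

REG = 0xe6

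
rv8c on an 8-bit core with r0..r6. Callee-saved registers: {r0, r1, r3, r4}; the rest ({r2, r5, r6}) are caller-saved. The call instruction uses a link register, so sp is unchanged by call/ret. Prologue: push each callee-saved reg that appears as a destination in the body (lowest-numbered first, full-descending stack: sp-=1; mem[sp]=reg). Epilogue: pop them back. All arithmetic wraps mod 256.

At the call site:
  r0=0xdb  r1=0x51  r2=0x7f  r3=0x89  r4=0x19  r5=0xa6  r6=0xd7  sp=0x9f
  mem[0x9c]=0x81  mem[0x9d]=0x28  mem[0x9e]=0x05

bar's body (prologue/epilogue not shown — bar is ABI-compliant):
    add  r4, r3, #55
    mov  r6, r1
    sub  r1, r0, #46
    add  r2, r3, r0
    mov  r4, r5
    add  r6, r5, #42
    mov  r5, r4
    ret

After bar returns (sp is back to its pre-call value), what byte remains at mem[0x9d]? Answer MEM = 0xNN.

prologue: push r1 → mem[0x9e]=0x51, sp=0x9e
prologue: push r4 → mem[0x9d]=0x19, sp=0x9d
body[0] add  r4, r3, #55 → r4=0xc0
body[1] mov  r6, r1 → r6=0x51
body[2] sub  r1, r0, #46 → r1=0xad
body[3] add  r2, r3, r0 → r2=0x64
body[4] mov  r4, r5 → r4=0xa6
body[5] add  r6, r5, #42 → r6=0xd0
body[6] mov  r5, r4 → r5=0xa6
epilogue: pop r4=0x19, sp=0x9e
epilogue: pop r1=0x51, sp=0x9f
prologue pushed ['r1', 'r4'] at ['0x9e', '0x9d']

MEM = 0x19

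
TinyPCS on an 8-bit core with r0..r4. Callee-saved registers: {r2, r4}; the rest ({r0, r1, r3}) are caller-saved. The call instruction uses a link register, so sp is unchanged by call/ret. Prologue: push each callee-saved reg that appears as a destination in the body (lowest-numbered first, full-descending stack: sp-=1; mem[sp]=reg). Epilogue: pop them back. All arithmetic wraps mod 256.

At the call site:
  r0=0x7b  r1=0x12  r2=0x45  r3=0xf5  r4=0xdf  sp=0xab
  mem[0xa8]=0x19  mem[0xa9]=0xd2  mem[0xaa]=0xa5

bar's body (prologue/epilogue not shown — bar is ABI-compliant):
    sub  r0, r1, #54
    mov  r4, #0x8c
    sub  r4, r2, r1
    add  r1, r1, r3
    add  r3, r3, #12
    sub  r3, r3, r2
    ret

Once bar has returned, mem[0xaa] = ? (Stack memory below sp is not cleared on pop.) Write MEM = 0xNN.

MEM = 0xdf

prologue: push r4 → mem[0xaa]=0xdf, sp=0xaa
body[0] sub  r0, r1, #54 → r0=0xdc
body[1] mov  r4, #0x8c → r4=0x8c
body[2] sub  r4, r2, r1 → r4=0x33
body[3] add  r1, r1, r3 → r1=0x07
body[4] add  r3, r3, #12 → r3=0x01
body[5] sub  r3, r3, r2 → r3=0xbc
epilogue: pop r4=0xdf, sp=0xab
prologue pushed ['r4'] at ['0xaa']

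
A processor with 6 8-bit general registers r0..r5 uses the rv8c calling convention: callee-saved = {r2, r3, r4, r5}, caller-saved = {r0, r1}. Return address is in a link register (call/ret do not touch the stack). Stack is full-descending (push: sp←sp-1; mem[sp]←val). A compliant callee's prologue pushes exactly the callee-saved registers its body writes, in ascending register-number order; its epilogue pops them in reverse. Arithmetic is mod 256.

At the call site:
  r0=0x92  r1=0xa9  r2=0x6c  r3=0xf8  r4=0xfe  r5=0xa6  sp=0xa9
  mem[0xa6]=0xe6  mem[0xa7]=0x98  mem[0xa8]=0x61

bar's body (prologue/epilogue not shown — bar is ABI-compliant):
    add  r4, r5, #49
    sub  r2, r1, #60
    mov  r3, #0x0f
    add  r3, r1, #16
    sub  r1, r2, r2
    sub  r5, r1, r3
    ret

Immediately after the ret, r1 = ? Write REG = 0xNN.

REG = 0x00

prologue: push r2 → mem[0xa8]=0x6c, sp=0xa8
prologue: push r3 → mem[0xa7]=0xf8, sp=0xa7
prologue: push r4 → mem[0xa6]=0xfe, sp=0xa6
prologue: push r5 → mem[0xa5]=0xa6, sp=0xa5
body[0] add  r4, r5, #49 → r4=0xd7
body[1] sub  r2, r1, #60 → r2=0x6d
body[2] mov  r3, #0x0f → r3=0x0f
body[3] add  r3, r1, #16 → r3=0xb9
body[4] sub  r1, r2, r2 → r1=0x00
body[5] sub  r5, r1, r3 → r5=0x47
epilogue: pop r5=0xa6, sp=0xa6
epilogue: pop r4=0xfe, sp=0xa7
epilogue: pop r3=0xf8, sp=0xa8
epilogue: pop r2=0x6c, sp=0xa9
r1 is caller-saved → body value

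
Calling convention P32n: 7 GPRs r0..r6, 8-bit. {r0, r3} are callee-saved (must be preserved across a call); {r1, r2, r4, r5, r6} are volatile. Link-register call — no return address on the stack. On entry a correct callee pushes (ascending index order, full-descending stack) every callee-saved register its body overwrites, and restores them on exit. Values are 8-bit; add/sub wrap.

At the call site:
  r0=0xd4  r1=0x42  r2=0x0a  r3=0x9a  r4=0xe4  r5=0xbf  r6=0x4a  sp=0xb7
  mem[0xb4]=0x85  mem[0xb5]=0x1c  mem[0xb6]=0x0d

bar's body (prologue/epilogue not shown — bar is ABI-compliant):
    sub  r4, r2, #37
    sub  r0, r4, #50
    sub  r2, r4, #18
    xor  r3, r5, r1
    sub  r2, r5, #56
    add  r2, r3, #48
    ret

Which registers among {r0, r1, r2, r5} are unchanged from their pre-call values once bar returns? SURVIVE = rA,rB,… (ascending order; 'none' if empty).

prologue: push r0 -> mem[0xb6]=0xd4, sp=0xb6
prologue: push r3 -> mem[0xb5]=0x9a, sp=0xb5
body[0] sub  r4, r2, #37 -> r4=0xe5
body[1] sub  r0, r4, #50 -> r0=0xb3
body[2] sub  r2, r4, #18 -> r2=0xd3
body[3] xor  r3, r5, r1 -> r3=0xfd
body[4] sub  r2, r5, #56 -> r2=0x87
body[5] add  r2, r3, #48 -> r2=0x2d
epilogue: pop r3=0x9a, sp=0xb6
epilogue: pop r0=0xd4, sp=0xb7
r0: callee-saved, written=True
r1: caller-saved, written=False
r2: caller-saved, written=True
r5: caller-saved, written=False

SURVIVE = r0,r1,r5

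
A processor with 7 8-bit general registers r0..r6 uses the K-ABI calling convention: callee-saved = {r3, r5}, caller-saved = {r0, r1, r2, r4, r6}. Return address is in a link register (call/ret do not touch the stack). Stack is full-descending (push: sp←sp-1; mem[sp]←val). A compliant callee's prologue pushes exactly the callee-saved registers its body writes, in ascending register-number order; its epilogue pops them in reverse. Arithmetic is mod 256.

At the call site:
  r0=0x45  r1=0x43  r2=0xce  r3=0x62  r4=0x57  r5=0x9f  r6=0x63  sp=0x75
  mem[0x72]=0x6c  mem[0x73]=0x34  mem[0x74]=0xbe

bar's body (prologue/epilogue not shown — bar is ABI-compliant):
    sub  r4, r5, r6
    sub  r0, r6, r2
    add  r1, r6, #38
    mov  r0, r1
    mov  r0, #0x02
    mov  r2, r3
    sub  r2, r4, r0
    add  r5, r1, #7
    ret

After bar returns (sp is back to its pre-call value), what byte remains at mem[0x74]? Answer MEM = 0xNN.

prologue: push r5 → mem[0x74]=0x9f, sp=0x74
body[0] sub  r4, r5, r6 → r4=0x3c
body[1] sub  r0, r6, r2 → r0=0x95
body[2] add  r1, r6, #38 → r1=0x89
body[3] mov  r0, r1 → r0=0x89
body[4] mov  r0, #0x02 → r0=0x02
body[5] mov  r2, r3 → r2=0x62
body[6] sub  r2, r4, r0 → r2=0x3a
body[7] add  r5, r1, #7 → r5=0x90
epilogue: pop r5=0x9f, sp=0x75
prologue pushed ['r5'] at ['0x74']

MEM = 0x9f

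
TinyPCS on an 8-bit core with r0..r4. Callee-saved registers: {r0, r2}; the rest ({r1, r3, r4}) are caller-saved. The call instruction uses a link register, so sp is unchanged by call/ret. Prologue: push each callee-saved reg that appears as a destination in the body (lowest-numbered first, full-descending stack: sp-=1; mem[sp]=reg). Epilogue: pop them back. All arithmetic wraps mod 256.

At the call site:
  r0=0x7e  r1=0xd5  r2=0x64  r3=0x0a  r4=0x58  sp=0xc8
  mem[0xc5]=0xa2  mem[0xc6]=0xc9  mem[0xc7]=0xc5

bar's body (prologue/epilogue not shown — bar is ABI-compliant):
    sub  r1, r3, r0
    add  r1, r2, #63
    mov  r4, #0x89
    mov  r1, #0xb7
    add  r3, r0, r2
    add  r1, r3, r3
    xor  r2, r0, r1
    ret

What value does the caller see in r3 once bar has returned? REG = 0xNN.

prologue: push r2 → mem[0xc7]=0x64, sp=0xc7
body[0] sub  r1, r3, r0 → r1=0x8c
body[1] add  r1, r2, #63 → r1=0xa3
body[2] mov  r4, #0x89 → r4=0x89
body[3] mov  r1, #0xb7 → r1=0xb7
body[4] add  r3, r0, r2 → r3=0xe2
body[5] add  r1, r3, r3 → r1=0xc4
body[6] xor  r2, r0, r1 → r2=0xba
epilogue: pop r2=0x64, sp=0xc8
r3 is caller-saved → body value

REG = 0xe2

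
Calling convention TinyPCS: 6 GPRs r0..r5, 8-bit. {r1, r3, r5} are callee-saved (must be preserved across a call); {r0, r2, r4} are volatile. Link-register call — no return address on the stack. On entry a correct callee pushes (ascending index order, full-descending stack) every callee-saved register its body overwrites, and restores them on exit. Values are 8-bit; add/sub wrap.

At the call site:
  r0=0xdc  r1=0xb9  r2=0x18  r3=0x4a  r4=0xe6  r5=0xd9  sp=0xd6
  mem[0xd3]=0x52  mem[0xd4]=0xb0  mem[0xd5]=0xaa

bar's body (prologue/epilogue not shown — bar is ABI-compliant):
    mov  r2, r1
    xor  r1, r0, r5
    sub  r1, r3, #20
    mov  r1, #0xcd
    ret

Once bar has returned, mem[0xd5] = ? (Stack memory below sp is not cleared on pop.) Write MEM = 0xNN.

MEM = 0xb9

prologue: push r1 -> mem[0xd5]=0xb9, sp=0xd5
body[0] mov  r2, r1 -> r2=0xb9
body[1] xor  r1, r0, r5 -> r1=0x05
body[2] sub  r1, r3, #20 -> r1=0x36
body[3] mov  r1, #0xcd -> r1=0xcd
epilogue: pop r1=0xb9, sp=0xd6
prologue pushed ['r1'] at ['0xd5']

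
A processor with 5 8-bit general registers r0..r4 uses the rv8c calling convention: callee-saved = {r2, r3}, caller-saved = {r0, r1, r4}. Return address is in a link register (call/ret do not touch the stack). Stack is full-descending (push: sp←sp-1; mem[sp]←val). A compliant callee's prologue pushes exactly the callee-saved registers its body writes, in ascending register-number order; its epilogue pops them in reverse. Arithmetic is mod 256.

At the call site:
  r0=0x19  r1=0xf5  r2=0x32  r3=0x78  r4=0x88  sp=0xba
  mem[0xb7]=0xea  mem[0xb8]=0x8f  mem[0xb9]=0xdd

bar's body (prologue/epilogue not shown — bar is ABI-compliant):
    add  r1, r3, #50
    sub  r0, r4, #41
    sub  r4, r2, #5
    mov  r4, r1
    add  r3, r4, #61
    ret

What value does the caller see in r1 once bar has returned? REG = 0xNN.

REG = 0xaa

prologue: push r3 -> mem[0xb9]=0x78, sp=0xb9
body[0] add  r1, r3, #50 -> r1=0xaa
body[1] sub  r0, r4, #41 -> r0=0x5f
body[2] sub  r4, r2, #5 -> r4=0x2d
body[3] mov  r4, r1 -> r4=0xaa
body[4] add  r3, r4, #61 -> r3=0xe7
epilogue: pop r3=0x78, sp=0xba
r1 is caller-saved -> body value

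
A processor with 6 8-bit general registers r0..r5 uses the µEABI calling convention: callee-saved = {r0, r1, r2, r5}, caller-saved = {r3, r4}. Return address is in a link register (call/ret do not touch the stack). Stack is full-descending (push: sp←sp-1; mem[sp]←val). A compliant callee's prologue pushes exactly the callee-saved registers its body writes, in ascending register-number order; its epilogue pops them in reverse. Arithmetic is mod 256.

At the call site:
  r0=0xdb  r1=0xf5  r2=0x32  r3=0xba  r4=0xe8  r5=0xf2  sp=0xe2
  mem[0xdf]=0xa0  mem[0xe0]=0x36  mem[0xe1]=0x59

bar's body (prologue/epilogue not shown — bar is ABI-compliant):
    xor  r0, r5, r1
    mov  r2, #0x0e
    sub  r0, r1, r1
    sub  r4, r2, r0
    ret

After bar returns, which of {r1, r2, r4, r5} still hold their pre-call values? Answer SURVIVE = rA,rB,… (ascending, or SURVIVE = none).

prologue: push r0 → mem[0xe1]=0xdb, sp=0xe1
prologue: push r2 → mem[0xe0]=0x32, sp=0xe0
body[0] xor  r0, r5, r1 → r0=0x07
body[1] mov  r2, #0x0e → r2=0x0e
body[2] sub  r0, r1, r1 → r0=0x00
body[3] sub  r4, r2, r0 → r4=0x0e
epilogue: pop r2=0x32, sp=0xe1
epilogue: pop r0=0xdb, sp=0xe2
r1: callee-saved, written=False
r2: callee-saved, written=True
r4: caller-saved, written=True
r5: callee-saved, written=False

SURVIVE = r1,r2,r5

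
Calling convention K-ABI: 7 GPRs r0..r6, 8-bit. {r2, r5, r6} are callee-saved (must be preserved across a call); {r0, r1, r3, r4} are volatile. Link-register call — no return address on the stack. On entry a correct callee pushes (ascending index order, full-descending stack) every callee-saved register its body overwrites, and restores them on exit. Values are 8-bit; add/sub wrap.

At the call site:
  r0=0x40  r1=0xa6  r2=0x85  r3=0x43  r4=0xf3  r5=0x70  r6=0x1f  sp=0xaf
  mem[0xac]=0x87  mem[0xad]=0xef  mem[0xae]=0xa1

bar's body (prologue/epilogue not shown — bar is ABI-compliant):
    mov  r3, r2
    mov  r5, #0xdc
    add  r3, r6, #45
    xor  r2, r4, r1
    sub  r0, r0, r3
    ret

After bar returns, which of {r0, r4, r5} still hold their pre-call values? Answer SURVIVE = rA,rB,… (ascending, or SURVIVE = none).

SURVIVE = r4,r5

prologue: push r2 → mem[0xae]=0x85, sp=0xae
prologue: push r5 → mem[0xad]=0x70, sp=0xad
body[0] mov  r3, r2 → r3=0x85
body[1] mov  r5, #0xdc → r5=0xdc
body[2] add  r3, r6, #45 → r3=0x4c
body[3] xor  r2, r4, r1 → r2=0x55
body[4] sub  r0, r0, r3 → r0=0xf4
epilogue: pop r5=0x70, sp=0xae
epilogue: pop r2=0x85, sp=0xaf
r0: caller-saved, written=True
r4: caller-saved, written=False
r5: callee-saved, written=True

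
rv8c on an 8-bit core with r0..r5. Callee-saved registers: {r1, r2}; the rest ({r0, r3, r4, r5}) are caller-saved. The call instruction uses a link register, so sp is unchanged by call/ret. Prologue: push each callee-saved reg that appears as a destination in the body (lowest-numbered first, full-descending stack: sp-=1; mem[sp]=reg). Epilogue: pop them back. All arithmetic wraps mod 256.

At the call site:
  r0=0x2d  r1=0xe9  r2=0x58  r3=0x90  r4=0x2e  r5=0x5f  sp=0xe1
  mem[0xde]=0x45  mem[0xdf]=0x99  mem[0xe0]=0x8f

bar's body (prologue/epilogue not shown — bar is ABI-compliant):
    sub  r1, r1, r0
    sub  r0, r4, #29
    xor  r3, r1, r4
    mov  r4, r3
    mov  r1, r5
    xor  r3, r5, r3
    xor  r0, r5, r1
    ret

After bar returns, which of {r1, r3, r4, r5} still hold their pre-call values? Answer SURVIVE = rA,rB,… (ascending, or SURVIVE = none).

SURVIVE = r1,r5

prologue: push r1 → mem[0xe0]=0xe9, sp=0xe0
body[0] sub  r1, r1, r0 → r1=0xbc
body[1] sub  r0, r4, #29 → r0=0x11
body[2] xor  r3, r1, r4 → r3=0x92
body[3] mov  r4, r3 → r4=0x92
body[4] mov  r1, r5 → r1=0x5f
body[5] xor  r3, r5, r3 → r3=0xcd
body[6] xor  r0, r5, r1 → r0=0x00
epilogue: pop r1=0xe9, sp=0xe1
r1: callee-saved, written=True
r3: caller-saved, written=True
r4: caller-saved, written=True
r5: caller-saved, written=False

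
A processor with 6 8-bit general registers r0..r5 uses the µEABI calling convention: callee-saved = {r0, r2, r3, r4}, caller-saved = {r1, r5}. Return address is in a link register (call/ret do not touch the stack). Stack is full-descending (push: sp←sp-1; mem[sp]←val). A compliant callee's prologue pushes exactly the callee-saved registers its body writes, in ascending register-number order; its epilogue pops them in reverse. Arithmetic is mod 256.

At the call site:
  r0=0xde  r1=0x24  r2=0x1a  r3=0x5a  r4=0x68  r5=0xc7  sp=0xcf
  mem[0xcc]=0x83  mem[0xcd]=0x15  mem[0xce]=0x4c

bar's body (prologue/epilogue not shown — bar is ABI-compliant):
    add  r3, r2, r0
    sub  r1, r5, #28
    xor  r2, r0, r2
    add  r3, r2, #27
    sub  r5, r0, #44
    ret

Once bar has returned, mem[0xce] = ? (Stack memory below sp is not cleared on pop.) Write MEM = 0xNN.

prologue: push r2 → mem[0xce]=0x1a, sp=0xce
prologue: push r3 → mem[0xcd]=0x5a, sp=0xcd
body[0] add  r3, r2, r0 → r3=0xf8
body[1] sub  r1, r5, #28 → r1=0xab
body[2] xor  r2, r0, r2 → r2=0xc4
body[3] add  r3, r2, #27 → r3=0xdf
body[4] sub  r5, r0, #44 → r5=0xb2
epilogue: pop r3=0x5a, sp=0xce
epilogue: pop r2=0x1a, sp=0xcf
prologue pushed ['r2', 'r3'] at ['0xce', '0xcd']

MEM = 0x1a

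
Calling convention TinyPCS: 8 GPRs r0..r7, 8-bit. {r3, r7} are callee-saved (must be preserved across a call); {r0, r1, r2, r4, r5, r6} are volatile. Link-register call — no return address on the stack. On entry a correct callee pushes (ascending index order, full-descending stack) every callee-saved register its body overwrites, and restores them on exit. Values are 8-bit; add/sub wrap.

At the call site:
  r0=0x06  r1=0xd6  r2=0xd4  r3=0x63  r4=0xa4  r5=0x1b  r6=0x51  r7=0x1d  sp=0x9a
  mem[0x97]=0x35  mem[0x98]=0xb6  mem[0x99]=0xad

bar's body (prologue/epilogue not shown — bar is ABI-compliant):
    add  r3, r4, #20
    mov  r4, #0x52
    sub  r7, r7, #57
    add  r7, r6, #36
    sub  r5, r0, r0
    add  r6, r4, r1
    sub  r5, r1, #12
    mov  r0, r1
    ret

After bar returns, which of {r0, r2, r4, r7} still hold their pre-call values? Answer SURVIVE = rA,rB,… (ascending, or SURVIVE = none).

prologue: push r3 -> mem[0x99]=0x63, sp=0x99
prologue: push r7 -> mem[0x98]=0x1d, sp=0x98
body[0] add  r3, r4, #20 -> r3=0xb8
body[1] mov  r4, #0x52 -> r4=0x52
body[2] sub  r7, r7, #57 -> r7=0xe4
body[3] add  r7, r6, #36 -> r7=0x75
body[4] sub  r5, r0, r0 -> r5=0x00
body[5] add  r6, r4, r1 -> r6=0x28
body[6] sub  r5, r1, #12 -> r5=0xca
body[7] mov  r0, r1 -> r0=0xd6
epilogue: pop r7=0x1d, sp=0x99
epilogue: pop r3=0x63, sp=0x9a
r0: caller-saved, written=True
r2: caller-saved, written=False
r4: caller-saved, written=True
r7: callee-saved, written=True

SURVIVE = r2,r7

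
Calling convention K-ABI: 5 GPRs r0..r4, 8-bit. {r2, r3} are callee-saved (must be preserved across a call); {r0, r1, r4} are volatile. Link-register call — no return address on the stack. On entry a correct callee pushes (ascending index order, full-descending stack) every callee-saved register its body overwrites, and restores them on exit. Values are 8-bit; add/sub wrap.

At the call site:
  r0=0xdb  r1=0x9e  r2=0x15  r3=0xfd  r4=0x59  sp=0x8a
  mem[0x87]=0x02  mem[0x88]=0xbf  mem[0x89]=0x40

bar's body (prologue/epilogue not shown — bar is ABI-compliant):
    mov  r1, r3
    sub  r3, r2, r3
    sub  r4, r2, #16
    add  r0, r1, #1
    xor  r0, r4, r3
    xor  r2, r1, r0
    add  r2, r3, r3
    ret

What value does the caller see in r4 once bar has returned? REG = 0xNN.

prologue: push r2 → mem[0x89]=0x15, sp=0x89
prologue: push r3 → mem[0x88]=0xfd, sp=0x88
body[0] mov  r1, r3 → r1=0xfd
body[1] sub  r3, r2, r3 → r3=0x18
body[2] sub  r4, r2, #16 → r4=0x05
body[3] add  r0, r1, #1 → r0=0xfe
body[4] xor  r0, r4, r3 → r0=0x1d
body[5] xor  r2, r1, r0 → r2=0xe0
body[6] add  r2, r3, r3 → r2=0x30
epilogue: pop r3=0xfd, sp=0x89
epilogue: pop r2=0x15, sp=0x8a
r4 is caller-saved → body value

REG = 0x05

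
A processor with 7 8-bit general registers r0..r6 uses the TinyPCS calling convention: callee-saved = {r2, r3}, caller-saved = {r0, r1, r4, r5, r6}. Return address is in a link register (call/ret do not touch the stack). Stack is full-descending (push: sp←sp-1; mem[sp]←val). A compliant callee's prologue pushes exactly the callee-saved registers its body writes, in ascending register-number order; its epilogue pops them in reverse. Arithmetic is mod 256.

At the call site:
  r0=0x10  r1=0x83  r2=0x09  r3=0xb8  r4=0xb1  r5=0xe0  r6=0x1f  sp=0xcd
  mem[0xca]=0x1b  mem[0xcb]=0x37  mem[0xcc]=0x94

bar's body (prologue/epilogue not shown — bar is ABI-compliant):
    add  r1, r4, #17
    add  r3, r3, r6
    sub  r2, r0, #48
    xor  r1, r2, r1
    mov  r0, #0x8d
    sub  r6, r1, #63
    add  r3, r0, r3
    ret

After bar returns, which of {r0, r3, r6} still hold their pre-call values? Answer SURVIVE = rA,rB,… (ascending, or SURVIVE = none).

SURVIVE = r3

prologue: push r2 → mem[0xcc]=0x09, sp=0xcc
prologue: push r3 → mem[0xcb]=0xb8, sp=0xcb
body[0] add  r1, r4, #17 → r1=0xc2
body[1] add  r3, r3, r6 → r3=0xd7
body[2] sub  r2, r0, #48 → r2=0xe0
body[3] xor  r1, r2, r1 → r1=0x22
body[4] mov  r0, #0x8d → r0=0x8d
body[5] sub  r6, r1, #63 → r6=0xe3
body[6] add  r3, r0, r3 → r3=0x64
epilogue: pop r3=0xb8, sp=0xcc
epilogue: pop r2=0x09, sp=0xcd
r0: caller-saved, written=True
r3: callee-saved, written=True
r6: caller-saved, written=True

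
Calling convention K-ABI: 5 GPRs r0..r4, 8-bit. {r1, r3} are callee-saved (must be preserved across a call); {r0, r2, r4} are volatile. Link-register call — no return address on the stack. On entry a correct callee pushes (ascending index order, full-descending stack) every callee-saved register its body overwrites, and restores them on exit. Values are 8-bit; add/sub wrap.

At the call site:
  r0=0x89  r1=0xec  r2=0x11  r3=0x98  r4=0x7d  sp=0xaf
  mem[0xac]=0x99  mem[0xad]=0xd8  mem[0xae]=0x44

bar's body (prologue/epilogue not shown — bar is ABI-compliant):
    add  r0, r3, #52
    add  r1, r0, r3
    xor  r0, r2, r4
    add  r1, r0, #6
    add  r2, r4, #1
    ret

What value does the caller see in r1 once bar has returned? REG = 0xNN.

prologue: push r1 → mem[0xae]=0xec, sp=0xae
body[0] add  r0, r3, #52 → r0=0xcc
body[1] add  r1, r0, r3 → r1=0x64
body[2] xor  r0, r2, r4 → r0=0x6c
body[3] add  r1, r0, #6 → r1=0x72
body[4] add  r2, r4, #1 → r2=0x7e
epilogue: pop r1=0xec, sp=0xaf
r1 is callee-saved → restored

REG = 0xec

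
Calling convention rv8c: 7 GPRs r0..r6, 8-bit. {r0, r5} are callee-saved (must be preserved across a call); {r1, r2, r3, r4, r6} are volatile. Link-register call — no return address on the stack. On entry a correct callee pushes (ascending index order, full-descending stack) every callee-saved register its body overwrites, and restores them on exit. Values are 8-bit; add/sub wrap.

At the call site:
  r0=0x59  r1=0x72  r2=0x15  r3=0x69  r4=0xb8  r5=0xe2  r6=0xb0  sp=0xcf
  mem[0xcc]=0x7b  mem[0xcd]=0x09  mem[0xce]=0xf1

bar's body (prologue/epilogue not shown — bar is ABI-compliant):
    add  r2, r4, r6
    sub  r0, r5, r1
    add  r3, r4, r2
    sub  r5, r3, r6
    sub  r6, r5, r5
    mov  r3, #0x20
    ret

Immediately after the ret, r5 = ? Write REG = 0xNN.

prologue: push r0 -> mem[0xce]=0x59, sp=0xce
prologue: push r5 -> mem[0xcd]=0xe2, sp=0xcd
body[0] add  r2, r4, r6 -> r2=0x68
body[1] sub  r0, r5, r1 -> r0=0x70
body[2] add  r3, r4, r2 -> r3=0x20
body[3] sub  r5, r3, r6 -> r5=0x70
body[4] sub  r6, r5, r5 -> r6=0x00
body[5] mov  r3, #0x20 -> r3=0x20
epilogue: pop r5=0xe2, sp=0xce
epilogue: pop r0=0x59, sp=0xcf
r5 is callee-saved -> restored

REG = 0xe2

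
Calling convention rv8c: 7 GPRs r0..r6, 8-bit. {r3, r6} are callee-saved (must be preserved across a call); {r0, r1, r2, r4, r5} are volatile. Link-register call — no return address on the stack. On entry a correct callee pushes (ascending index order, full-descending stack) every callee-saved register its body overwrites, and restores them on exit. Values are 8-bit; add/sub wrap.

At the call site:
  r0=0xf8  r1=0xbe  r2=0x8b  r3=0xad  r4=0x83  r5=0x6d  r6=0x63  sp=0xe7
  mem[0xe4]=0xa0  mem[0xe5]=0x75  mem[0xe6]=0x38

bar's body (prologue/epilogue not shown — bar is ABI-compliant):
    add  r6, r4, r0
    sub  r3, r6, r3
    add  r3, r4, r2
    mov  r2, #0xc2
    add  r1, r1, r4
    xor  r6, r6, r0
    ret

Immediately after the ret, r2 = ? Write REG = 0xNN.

prologue: push r3 -> mem[0xe6]=0xad, sp=0xe6
prologue: push r6 -> mem[0xe5]=0x63, sp=0xe5
body[0] add  r6, r4, r0 -> r6=0x7b
body[1] sub  r3, r6, r3 -> r3=0xce
body[2] add  r3, r4, r2 -> r3=0x0e
body[3] mov  r2, #0xc2 -> r2=0xc2
body[4] add  r1, r1, r4 -> r1=0x41
body[5] xor  r6, r6, r0 -> r6=0x83
epilogue: pop r6=0x63, sp=0xe6
epilogue: pop r3=0xad, sp=0xe7
r2 is caller-saved -> body value

REG = 0xc2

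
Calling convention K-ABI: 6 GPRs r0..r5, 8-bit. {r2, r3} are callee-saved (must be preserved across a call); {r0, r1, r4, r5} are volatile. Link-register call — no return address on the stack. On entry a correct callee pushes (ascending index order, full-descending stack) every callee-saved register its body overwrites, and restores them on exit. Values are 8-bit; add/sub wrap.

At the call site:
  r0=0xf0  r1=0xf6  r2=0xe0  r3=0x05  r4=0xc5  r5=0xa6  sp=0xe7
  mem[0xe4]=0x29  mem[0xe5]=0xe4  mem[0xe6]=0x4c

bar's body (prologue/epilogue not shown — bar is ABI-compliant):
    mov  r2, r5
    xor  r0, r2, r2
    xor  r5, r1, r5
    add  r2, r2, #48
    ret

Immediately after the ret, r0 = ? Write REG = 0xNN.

REG = 0x00

prologue: push r2 → mem[0xe6]=0xe0, sp=0xe6
body[0] mov  r2, r5 → r2=0xa6
body[1] xor  r0, r2, r2 → r0=0x00
body[2] xor  r5, r1, r5 → r5=0x50
body[3] add  r2, r2, #48 → r2=0xd6
epilogue: pop r2=0xe0, sp=0xe7
r0 is caller-saved → body value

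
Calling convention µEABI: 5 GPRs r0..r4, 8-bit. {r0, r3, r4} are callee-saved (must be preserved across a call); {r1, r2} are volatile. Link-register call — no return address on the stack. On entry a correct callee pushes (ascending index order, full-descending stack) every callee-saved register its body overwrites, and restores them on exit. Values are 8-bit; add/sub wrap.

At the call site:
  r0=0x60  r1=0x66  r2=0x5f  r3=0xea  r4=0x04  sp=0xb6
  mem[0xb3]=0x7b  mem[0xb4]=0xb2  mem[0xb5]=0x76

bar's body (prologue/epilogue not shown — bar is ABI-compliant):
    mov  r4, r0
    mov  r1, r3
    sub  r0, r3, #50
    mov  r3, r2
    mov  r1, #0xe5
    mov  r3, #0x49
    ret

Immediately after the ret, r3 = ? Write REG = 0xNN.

REG = 0xea

prologue: push r0 -> mem[0xb5]=0x60, sp=0xb5
prologue: push r3 -> mem[0xb4]=0xea, sp=0xb4
prologue: push r4 -> mem[0xb3]=0x04, sp=0xb3
body[0] mov  r4, r0 -> r4=0x60
body[1] mov  r1, r3 -> r1=0xea
body[2] sub  r0, r3, #50 -> r0=0xb8
body[3] mov  r3, r2 -> r3=0x5f
body[4] mov  r1, #0xe5 -> r1=0xe5
body[5] mov  r3, #0x49 -> r3=0x49
epilogue: pop r4=0x04, sp=0xb4
epilogue: pop r3=0xea, sp=0xb5
epilogue: pop r0=0x60, sp=0xb6
r3 is callee-saved -> restored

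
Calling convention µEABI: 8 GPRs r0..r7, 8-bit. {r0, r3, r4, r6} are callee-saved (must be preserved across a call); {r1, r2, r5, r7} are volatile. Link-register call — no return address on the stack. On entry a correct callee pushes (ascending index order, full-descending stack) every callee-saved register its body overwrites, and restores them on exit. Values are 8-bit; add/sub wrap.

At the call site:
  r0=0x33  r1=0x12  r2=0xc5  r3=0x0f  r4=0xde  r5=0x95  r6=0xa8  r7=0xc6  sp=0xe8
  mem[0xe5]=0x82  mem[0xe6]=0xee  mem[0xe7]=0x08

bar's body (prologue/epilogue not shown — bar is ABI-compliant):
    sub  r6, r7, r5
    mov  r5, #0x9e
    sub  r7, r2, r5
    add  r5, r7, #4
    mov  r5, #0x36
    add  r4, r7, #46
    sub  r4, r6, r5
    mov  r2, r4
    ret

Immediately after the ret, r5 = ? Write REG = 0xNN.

prologue: push r4 → mem[0xe7]=0xde, sp=0xe7
prologue: push r6 → mem[0xe6]=0xa8, sp=0xe6
body[0] sub  r6, r7, r5 → r6=0x31
body[1] mov  r5, #0x9e → r5=0x9e
body[2] sub  r7, r2, r5 → r7=0x27
body[3] add  r5, r7, #4 → r5=0x2b
body[4] mov  r5, #0x36 → r5=0x36
body[5] add  r4, r7, #46 → r4=0x55
body[6] sub  r4, r6, r5 → r4=0xfb
body[7] mov  r2, r4 → r2=0xfb
epilogue: pop r6=0xa8, sp=0xe7
epilogue: pop r4=0xde, sp=0xe8
r5 is caller-saved → body value

REG = 0x36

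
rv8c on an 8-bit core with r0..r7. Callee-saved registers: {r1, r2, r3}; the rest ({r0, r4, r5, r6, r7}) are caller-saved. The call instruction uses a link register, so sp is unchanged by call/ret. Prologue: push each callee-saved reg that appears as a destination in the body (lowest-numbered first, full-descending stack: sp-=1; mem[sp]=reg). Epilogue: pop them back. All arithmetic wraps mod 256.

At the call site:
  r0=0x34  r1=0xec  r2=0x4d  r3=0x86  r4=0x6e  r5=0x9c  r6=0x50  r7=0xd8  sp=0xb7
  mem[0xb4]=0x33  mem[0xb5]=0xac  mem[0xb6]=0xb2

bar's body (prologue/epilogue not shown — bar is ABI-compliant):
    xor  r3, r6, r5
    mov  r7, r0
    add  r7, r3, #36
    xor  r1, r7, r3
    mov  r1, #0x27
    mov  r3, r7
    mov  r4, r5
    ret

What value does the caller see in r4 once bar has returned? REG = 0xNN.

REG = 0x9c

prologue: push r1 → mem[0xb6]=0xec, sp=0xb6
prologue: push r3 → mem[0xb5]=0x86, sp=0xb5
body[0] xor  r3, r6, r5 → r3=0xcc
body[1] mov  r7, r0 → r7=0x34
body[2] add  r7, r3, #36 → r7=0xf0
body[3] xor  r1, r7, r3 → r1=0x3c
body[4] mov  r1, #0x27 → r1=0x27
body[5] mov  r3, r7 → r3=0xf0
body[6] mov  r4, r5 → r4=0x9c
epilogue: pop r3=0x86, sp=0xb6
epilogue: pop r1=0xec, sp=0xb7
r4 is caller-saved → body value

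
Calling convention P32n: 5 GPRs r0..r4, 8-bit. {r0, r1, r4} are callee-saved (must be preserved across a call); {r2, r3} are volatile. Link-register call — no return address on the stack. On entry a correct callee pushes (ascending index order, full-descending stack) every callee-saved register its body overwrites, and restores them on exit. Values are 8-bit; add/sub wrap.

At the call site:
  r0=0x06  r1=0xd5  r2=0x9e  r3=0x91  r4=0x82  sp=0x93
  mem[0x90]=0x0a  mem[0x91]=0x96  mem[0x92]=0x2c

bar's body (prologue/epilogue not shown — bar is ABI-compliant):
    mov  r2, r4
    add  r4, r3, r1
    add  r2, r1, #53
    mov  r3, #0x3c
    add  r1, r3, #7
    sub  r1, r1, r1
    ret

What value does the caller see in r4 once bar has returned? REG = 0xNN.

REG = 0x82

prologue: push r1 -> mem[0x92]=0xd5, sp=0x92
prologue: push r4 -> mem[0x91]=0x82, sp=0x91
body[0] mov  r2, r4 -> r2=0x82
body[1] add  r4, r3, r1 -> r4=0x66
body[2] add  r2, r1, #53 -> r2=0x0a
body[3] mov  r3, #0x3c -> r3=0x3c
body[4] add  r1, r3, #7 -> r1=0x43
body[5] sub  r1, r1, r1 -> r1=0x00
epilogue: pop r4=0x82, sp=0x92
epilogue: pop r1=0xd5, sp=0x93
r4 is callee-saved -> restored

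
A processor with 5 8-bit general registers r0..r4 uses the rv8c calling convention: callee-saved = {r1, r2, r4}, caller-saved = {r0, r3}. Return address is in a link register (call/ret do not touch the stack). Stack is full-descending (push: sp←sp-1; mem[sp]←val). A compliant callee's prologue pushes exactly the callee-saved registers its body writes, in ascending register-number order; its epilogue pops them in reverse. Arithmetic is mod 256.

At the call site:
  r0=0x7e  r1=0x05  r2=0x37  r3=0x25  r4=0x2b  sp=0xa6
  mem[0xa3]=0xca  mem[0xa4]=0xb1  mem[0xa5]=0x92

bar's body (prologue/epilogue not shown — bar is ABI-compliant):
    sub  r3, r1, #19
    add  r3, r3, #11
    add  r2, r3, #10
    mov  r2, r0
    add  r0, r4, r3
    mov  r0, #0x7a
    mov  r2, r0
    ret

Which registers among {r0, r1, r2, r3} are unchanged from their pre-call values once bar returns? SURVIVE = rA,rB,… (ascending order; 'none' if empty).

prologue: push r2 -> mem[0xa5]=0x37, sp=0xa5
body[0] sub  r3, r1, #19 -> r3=0xf2
body[1] add  r3, r3, #11 -> r3=0xfd
body[2] add  r2, r3, #10 -> r2=0x07
body[3] mov  r2, r0 -> r2=0x7e
body[4] add  r0, r4, r3 -> r0=0x28
body[5] mov  r0, #0x7a -> r0=0x7a
body[6] mov  r2, r0 -> r2=0x7a
epilogue: pop r2=0x37, sp=0xa6
r0: caller-saved, written=True
r1: callee-saved, written=False
r2: callee-saved, written=True
r3: caller-saved, written=True

SURVIVE = r1,r2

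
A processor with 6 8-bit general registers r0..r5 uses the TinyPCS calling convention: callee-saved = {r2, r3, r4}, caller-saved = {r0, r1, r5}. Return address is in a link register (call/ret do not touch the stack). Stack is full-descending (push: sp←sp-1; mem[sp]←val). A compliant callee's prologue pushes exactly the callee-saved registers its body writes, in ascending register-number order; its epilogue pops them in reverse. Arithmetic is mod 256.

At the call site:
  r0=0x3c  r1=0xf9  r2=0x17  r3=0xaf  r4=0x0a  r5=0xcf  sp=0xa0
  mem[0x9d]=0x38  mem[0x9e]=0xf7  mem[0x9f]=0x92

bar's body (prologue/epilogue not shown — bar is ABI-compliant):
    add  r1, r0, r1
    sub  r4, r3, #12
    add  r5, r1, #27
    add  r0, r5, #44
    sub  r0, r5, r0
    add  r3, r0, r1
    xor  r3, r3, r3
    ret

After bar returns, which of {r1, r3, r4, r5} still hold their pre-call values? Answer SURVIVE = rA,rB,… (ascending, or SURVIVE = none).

SURVIVE = r3,r4

prologue: push r3 -> mem[0x9f]=0xaf, sp=0x9f
prologue: push r4 -> mem[0x9e]=0x0a, sp=0x9e
body[0] add  r1, r0, r1 -> r1=0x35
body[1] sub  r4, r3, #12 -> r4=0xa3
body[2] add  r5, r1, #27 -> r5=0x50
body[3] add  r0, r5, #44 -> r0=0x7c
body[4] sub  r0, r5, r0 -> r0=0xd4
body[5] add  r3, r0, r1 -> r3=0x09
body[6] xor  r3, r3, r3 -> r3=0x00
epilogue: pop r4=0x0a, sp=0x9f
epilogue: pop r3=0xaf, sp=0xa0
r1: caller-saved, written=True
r3: callee-saved, written=True
r4: callee-saved, written=True
r5: caller-saved, written=True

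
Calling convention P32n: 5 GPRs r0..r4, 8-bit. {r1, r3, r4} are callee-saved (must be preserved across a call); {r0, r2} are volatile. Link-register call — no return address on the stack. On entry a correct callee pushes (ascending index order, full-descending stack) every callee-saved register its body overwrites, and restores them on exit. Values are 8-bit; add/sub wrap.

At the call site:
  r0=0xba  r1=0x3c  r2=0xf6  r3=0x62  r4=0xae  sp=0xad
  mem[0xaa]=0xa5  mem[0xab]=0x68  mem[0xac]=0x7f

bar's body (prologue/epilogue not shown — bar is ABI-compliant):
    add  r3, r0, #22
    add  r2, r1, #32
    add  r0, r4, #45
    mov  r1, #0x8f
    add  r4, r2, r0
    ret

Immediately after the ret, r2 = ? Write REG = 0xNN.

REG = 0x5c

prologue: push r1 -> mem[0xac]=0x3c, sp=0xac
prologue: push r3 -> mem[0xab]=0x62, sp=0xab
prologue: push r4 -> mem[0xaa]=0xae, sp=0xaa
body[0] add  r3, r0, #22 -> r3=0xd0
body[1] add  r2, r1, #32 -> r2=0x5c
body[2] add  r0, r4, #45 -> r0=0xdb
body[3] mov  r1, #0x8f -> r1=0x8f
body[4] add  r4, r2, r0 -> r4=0x37
epilogue: pop r4=0xae, sp=0xab
epilogue: pop r3=0x62, sp=0xac
epilogue: pop r1=0x3c, sp=0xad
r2 is caller-saved -> body value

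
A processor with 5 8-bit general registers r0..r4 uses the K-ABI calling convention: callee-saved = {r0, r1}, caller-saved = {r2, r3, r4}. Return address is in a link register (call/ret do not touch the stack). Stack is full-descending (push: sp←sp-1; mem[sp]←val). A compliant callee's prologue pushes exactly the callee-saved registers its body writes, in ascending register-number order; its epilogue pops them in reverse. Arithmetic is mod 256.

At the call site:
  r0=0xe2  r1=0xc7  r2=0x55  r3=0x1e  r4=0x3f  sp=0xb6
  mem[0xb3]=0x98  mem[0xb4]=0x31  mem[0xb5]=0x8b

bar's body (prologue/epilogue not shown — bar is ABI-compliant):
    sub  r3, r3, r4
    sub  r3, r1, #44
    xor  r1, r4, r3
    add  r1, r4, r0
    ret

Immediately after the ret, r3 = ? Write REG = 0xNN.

prologue: push r1 → mem[0xb5]=0xc7, sp=0xb5
body[0] sub  r3, r3, r4 → r3=0xdf
body[1] sub  r3, r1, #44 → r3=0x9b
body[2] xor  r1, r4, r3 → r1=0xa4
body[3] add  r1, r4, r0 → r1=0x21
epilogue: pop r1=0xc7, sp=0xb6
r3 is caller-saved → body value

REG = 0x9b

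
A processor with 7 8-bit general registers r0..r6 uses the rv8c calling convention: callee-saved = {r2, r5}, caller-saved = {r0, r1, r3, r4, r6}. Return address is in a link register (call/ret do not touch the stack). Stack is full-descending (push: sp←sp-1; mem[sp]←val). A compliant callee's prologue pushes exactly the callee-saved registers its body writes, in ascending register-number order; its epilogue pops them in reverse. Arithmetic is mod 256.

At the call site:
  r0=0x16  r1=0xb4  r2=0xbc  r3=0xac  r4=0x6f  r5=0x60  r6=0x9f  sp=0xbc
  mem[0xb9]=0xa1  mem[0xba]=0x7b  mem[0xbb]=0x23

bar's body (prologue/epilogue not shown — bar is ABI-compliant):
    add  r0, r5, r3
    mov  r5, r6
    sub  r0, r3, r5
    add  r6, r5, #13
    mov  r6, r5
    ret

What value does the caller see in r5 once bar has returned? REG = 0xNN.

REG = 0x60

prologue: push r5 → mem[0xbb]=0x60, sp=0xbb
body[0] add  r0, r5, r3 → r0=0x0c
body[1] mov  r5, r6 → r5=0x9f
body[2] sub  r0, r3, r5 → r0=0x0d
body[3] add  r6, r5, #13 → r6=0xac
body[4] mov  r6, r5 → r6=0x9f
epilogue: pop r5=0x60, sp=0xbc
r5 is callee-saved → restored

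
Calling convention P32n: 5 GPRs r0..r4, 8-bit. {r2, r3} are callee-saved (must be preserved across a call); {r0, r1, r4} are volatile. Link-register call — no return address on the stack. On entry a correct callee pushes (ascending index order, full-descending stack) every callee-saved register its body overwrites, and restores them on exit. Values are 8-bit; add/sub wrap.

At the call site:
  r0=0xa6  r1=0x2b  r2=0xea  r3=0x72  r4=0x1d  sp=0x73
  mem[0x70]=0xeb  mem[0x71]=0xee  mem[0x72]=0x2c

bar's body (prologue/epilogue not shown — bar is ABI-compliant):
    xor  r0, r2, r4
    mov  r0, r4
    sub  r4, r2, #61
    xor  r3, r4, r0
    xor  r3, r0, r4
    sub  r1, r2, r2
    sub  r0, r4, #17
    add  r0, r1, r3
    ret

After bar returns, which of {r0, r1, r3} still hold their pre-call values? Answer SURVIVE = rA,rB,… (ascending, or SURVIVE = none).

SURVIVE = r3

prologue: push r3 → mem[0x72]=0x72, sp=0x72
body[0] xor  r0, r2, r4 → r0=0xf7
body[1] mov  r0, r4 → r0=0x1d
body[2] sub  r4, r2, #61 → r4=0xad
body[3] xor  r3, r4, r0 → r3=0xb0
body[4] xor  r3, r0, r4 → r3=0xb0
body[5] sub  r1, r2, r2 → r1=0x00
body[6] sub  r0, r4, #17 → r0=0x9c
body[7] add  r0, r1, r3 → r0=0xb0
epilogue: pop r3=0x72, sp=0x73
r0: caller-saved, written=True
r1: caller-saved, written=True
r3: callee-saved, written=True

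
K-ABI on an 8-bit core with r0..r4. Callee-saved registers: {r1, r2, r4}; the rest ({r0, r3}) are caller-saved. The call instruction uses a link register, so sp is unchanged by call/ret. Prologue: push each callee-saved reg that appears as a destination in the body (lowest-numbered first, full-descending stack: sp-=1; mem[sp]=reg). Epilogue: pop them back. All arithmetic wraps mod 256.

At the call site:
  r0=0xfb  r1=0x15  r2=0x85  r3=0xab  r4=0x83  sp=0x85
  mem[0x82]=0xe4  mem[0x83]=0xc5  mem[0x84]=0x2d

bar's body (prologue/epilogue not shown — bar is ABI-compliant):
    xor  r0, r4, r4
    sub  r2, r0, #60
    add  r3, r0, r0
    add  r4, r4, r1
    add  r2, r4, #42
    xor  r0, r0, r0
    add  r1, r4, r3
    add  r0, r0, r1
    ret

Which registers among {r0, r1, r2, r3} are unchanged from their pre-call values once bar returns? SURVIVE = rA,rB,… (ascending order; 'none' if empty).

prologue: push r1 -> mem[0x84]=0x15, sp=0x84
prologue: push r2 -> mem[0x83]=0x85, sp=0x83
prologue: push r4 -> mem[0x82]=0x83, sp=0x82
body[0] xor  r0, r4, r4 -> r0=0x00
body[1] sub  r2, r0, #60 -> r2=0xc4
body[2] add  r3, r0, r0 -> r3=0x00
body[3] add  r4, r4, r1 -> r4=0x98
body[4] add  r2, r4, #42 -> r2=0xc2
body[5] xor  r0, r0, r0 -> r0=0x00
body[6] add  r1, r4, r3 -> r1=0x98
body[7] add  r0, r0, r1 -> r0=0x98
epilogue: pop r4=0x83, sp=0x83
epilogue: pop r2=0x85, sp=0x84
epilogue: pop r1=0x15, sp=0x85
r0: caller-saved, written=True
r1: callee-saved, written=True
r2: callee-saved, written=True
r3: caller-saved, written=True

SURVIVE = r1,r2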